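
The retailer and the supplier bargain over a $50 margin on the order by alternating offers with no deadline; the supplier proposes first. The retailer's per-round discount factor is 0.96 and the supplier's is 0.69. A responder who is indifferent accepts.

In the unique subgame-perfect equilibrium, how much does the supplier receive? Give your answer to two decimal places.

When the supplier proposes, the retailer accepts any offer worth at least 0.96 times what the retailer would get by proposing next round; and vice versa.
This gives x = 50 − 0.96y and y = 50 − 0.69x, where x and y are each side's share when it proposes.
Hence (1 − 0.96·0.69)x = 50(1 − 0.96), i.e. 0.3376·x = 2.
x ≈ 5.9242; the retailer's share is 50 − x ≈ 44.0758.

5.92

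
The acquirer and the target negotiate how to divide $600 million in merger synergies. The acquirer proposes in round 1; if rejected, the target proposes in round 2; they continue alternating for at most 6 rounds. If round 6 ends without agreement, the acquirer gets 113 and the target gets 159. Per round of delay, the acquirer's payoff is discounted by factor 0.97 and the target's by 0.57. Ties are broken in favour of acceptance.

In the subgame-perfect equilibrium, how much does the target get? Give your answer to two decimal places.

100.79

Round 6 (the target proposes): the acquirer gets 113 if talks fail, so the target offers 113 and keeps 487.
Round 5 (the acquirer proposes): the target can get 487 next round, worth 0.57 × 487 = 277.59 now, so the acquirer offers 277.59, keeping 322.41.
Round 4 (the target proposes): the acquirer can get 322.41 next round, worth 0.97 × 322.41 = 312.7377 now. The target offers 312.7377 and keeps 600 − 312.7377 = 287.2623.
Round 3 (the acquirer proposes): the target can get 287.2623 next round, worth 0.57 × 287.2623 = 163.739511 now, so the acquirer offers 163.739511, keeping 436.260489.
Round 2 (the target proposes): the acquirer can get 436.260489 next round, worth 0.97 × 436.260489 = 423.17267433 now; the target offers that and keeps 176.82732567.
Round 1 (the acquirer proposes): the target can get 176.82732567 next round, worth 0.57 × 176.82732567 = 100.7915756319 now; the acquirer offers that and keeps 499.2084243681.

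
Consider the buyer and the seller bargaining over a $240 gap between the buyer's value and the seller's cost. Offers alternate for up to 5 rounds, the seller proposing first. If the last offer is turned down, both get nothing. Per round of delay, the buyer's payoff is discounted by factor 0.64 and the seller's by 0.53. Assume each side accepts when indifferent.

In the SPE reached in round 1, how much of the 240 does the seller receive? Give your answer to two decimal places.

143.32

Work backward from the last round.
Round 5 (the seller proposes): rejection yields 0 for the buyer; the seller offers 0 and keeps 240.
Round 4 (the buyer proposes): the seller can get 240 next round, worth 0.53 × 240 = 127.2 now, so the buyer offers 127.2, keeping 112.8.
Round 3 (the seller proposes): the buyer can get 112.8 next round, worth 0.64 × 112.8 = 72.192 now. The seller offers 72.192 and keeps 240 − 72.192 = 167.808.
Round 2 (the buyer proposes): the seller can get 167.808 next round, worth 0.53 × 167.808 = 88.93824 now; the buyer offers that and keeps 151.06176.
Round 1 (the seller proposes): the buyer can get 151.06176 next round, worth 0.64 × 151.06176 = 96.6795264 now. The seller offers 96.6795264 and keeps 240 − 96.6795264 = 143.3204736.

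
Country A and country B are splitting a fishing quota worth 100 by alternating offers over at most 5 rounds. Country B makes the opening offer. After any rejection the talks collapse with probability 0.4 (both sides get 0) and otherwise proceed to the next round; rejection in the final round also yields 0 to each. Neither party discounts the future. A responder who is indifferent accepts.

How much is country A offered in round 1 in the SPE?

Round 5 (country B proposes): country A will accept anything ≥ 0, so country B offers 0 and keeps 100.
Round 4 (country A proposes): rejecting gives country B an expected 0.6 × 100 = 60. Country A offers 60 and keeps 100 − 60 = 40.
Round 3 (country B proposes): rejecting gives country A an expected 0.6 × 40 = 24, so country B offers 24, keeping 76.
Round 2 (country A proposes): rejecting gives country B an expected 0.6 × 76 = 45.6. Country A offers 45.6 and keeps 100 − 45.6 = 54.4.
Round 1 (country B proposes): rejecting gives country A an expected 0.6 × 54.4 = 32.64. Country B offers 32.64 and keeps 100 − 32.64 = 67.36.

32.64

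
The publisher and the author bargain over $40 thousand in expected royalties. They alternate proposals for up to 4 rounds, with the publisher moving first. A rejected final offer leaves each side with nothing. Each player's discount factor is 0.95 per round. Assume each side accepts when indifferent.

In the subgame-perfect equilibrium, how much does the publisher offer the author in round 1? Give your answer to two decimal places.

Round 4 (the author proposes): rejection yields 0 for the publisher; the author offers 0 and keeps 40.
Round 3 (the publisher proposes): the author can get 40 next round, worth 0.95 × 40 = 38 now. The publisher offers 38 and keeps 40 − 38 = 2.
Round 2 (the author proposes): the publisher can get 2 next round, worth 0.95 × 2 = 1.9 now; the author offers that and keeps 38.1.
Round 1 (the publisher proposes): the author can get 38.1 next round, worth 0.95 × 38.1 = 36.195 now. The publisher offers 36.195 and keeps 40 − 36.195 = 3.805.

36.20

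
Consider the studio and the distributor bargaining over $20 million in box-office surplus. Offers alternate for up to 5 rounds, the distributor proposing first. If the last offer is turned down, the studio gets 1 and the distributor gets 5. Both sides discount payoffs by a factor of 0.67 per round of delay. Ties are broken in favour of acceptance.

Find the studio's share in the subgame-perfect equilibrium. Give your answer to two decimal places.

6.61

By backward induction:
Round 5 (the distributor proposes): the studio gets 1 if talks fail, so the distributor offers 1 and keeps 19.
Round 4 (the studio proposes): the distributor can get 19 next round, worth 0.67 × 19 = 12.73 now; the studio offers that and keeps 7.27.
Round 3 (the distributor proposes): the studio can get 7.27 next round, worth 0.67 × 7.27 = 4.8709 now; the distributor offers that and keeps 15.1291.
Round 2 (the studio proposes): the distributor can get 15.1291 next round, worth 0.67 × 15.1291 = 10.136497 now; the studio offers that and keeps 9.863503.
Round 1 (the distributor proposes): the studio can get 9.863503 next round, worth 0.67 × 9.863503 = 6.60854701 now. The distributor offers 6.60854701 and keeps 20 − 6.60854701 = 13.39145299.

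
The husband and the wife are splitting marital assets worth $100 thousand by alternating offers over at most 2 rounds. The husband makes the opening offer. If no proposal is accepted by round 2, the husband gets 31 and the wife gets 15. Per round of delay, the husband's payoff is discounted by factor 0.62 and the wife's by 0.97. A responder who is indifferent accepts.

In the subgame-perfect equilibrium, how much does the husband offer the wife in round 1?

Round 2 (the wife proposes): the husband gets 31 if talks fail, so the wife offers 31 and keeps 69.
Round 1 (the husband proposes): the wife can get 69 next round, worth 0.97 × 69 = 66.93 now; the husband offers that and keeps 33.07.

66.93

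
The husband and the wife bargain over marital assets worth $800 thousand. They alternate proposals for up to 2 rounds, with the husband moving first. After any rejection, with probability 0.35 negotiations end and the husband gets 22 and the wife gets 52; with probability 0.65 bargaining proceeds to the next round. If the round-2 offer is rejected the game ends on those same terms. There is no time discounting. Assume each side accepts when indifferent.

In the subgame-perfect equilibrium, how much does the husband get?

Round 2 (the wife proposes): the husband gets 22 if talks fail, so the wife offers 22 and keeps 778.
Round 1 (the husband proposes): rejecting gives the wife an expected 0.65 × 778 + 0.35 × 52 = 523.9, so the husband offers 523.9, keeping 276.1.

276.1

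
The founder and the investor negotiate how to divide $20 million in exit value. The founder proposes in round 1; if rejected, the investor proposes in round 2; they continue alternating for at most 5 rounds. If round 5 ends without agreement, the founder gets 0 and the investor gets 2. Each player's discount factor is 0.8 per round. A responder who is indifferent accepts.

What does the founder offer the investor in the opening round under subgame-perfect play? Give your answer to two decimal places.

6.07

Round 5 (the founder proposes): the investor gets 2 if talks fail, so the founder offers 2 and keeps 18.
Round 4 (the investor proposes): the founder can get 18 next round, worth 0.8 × 18 = 14.4 now. The investor offers 14.4 and keeps 20 − 14.4 = 5.6.
Round 3 (the founder proposes): the investor can get 5.6 next round, worth 0.8 × 5.6 = 4.48 now. The founder offers 4.48 and keeps 20 − 4.48 = 15.52.
Round 2 (the investor proposes): the founder can get 15.52 next round, worth 0.8 × 15.52 = 12.416 now, so the investor offers 12.416, keeping 7.584.
Round 1 (the founder proposes): the investor can get 7.584 next round, worth 0.8 × 7.584 = 6.0672 now; the founder offers that and keeps 13.9328.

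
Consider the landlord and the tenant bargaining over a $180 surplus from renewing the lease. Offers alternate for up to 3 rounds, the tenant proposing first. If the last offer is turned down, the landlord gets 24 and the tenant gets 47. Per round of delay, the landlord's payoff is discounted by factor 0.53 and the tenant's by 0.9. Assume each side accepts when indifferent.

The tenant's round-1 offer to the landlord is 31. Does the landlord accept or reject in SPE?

Round 3 (the tenant proposes): the landlord gets 24 if talks fail, so the tenant offers 24 and keeps 156.
Round 2 (the landlord proposes): the tenant can get 156 next round, worth 0.9 × 156 = 140.4 now; the landlord offers that and keeps 39.6.
So by rejecting in round 1, the landlord gets 39.6 next round, worth 0.53 × 39.6 = 20.988 now.
Offer 31 ≥ 20.988, so the landlord accepts.

Accept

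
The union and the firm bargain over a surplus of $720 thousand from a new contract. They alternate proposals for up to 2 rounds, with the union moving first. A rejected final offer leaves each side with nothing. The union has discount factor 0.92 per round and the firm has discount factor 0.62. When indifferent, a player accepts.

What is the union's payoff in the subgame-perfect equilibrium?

Round 2 (the firm proposes): rejection yields 0 for the union; the firm offers 0 and keeps 720.
Round 1 (the union proposes): the firm can get 720 next round, worth 0.62 × 720 = 446.4 now, so the union offers 446.4, keeping 273.6.

273.6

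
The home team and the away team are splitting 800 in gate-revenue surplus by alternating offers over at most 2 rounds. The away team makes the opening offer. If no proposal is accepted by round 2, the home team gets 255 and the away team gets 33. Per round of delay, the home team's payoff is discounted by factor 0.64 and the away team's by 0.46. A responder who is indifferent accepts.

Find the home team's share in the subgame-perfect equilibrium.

Solve by backward induction from round 2.
Round 2 (the home team proposes): the away team gets 33 if talks fail, so the home team offers 33 and keeps 767.
Round 1 (the away team proposes): the home team can get 767 next round, worth 0.64 × 767 = 490.88 now, so the away team offers 490.88, keeping 309.12.

490.88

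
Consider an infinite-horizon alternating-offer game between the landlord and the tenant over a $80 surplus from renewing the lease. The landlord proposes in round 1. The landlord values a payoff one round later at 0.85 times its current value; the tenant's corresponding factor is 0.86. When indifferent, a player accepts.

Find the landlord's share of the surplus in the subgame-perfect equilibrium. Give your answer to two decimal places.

In a stationary SPE each proposer offers the other exactly their discounted continuation value.
If the landlord keeps x when proposing and the tenant keeps y when proposing, then x = 80 − 0.86y and y = 80 − 0.85x.
Solving: x = 80(1 − 0.86) / (1 − 0.85·0.86) = 11.2 / 0.269 ≈ 41.6357.
The tenant gets 80 − 41.6357 ≈ 38.3643.

41.64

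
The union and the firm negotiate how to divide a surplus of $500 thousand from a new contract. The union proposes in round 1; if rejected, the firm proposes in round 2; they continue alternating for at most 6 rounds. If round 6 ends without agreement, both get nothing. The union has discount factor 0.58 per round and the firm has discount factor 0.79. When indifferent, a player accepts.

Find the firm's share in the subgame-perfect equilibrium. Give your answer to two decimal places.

Solve by backward induction from round 6.
Round 6 (the firm proposes): the union will accept anything ≥ 0, so the firm offers 0 and keeps 500.
Round 5 (the union proposes): the firm can get 500 next round, worth 0.79 × 500 = 395 now; the union offers that and keeps 105.
Round 4 (the firm proposes): the union can get 105 next round, worth 0.58 × 105 = 60.9 now; the firm offers that and keeps 439.1.
Round 3 (the union proposes): the firm can get 439.1 next round, worth 0.79 × 439.1 = 346.889 now, so the union offers 346.889, keeping 153.111.
Round 2 (the firm proposes): the union can get 153.111 next round, worth 0.58 × 153.111 = 88.80438 now, so the firm offers 88.80438, keeping 411.19562.
Round 1 (the union proposes): the firm can get 411.19562 next round, worth 0.79 × 411.19562 = 324.8445398 now; the union offers that and keeps 175.1554602.

324.84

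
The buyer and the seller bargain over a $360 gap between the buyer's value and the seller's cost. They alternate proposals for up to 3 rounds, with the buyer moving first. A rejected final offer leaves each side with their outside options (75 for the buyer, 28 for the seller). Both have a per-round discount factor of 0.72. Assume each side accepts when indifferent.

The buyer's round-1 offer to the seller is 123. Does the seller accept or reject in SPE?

Accept

Round 3 (the buyer proposes): the seller gets 28 if talks fail, so the buyer offers 28 and keeps 332.
Round 2 (the seller proposes): the buyer can get 332 next round, worth 0.72 × 332 = 239.04 now; the seller offers that and keeps 120.96.
So by rejecting in round 1, the seller gets 120.96 next round, worth 0.72 × 120.96 = 87.0912 now.
Offer 123 ≥ 87.0912, so the seller accepts.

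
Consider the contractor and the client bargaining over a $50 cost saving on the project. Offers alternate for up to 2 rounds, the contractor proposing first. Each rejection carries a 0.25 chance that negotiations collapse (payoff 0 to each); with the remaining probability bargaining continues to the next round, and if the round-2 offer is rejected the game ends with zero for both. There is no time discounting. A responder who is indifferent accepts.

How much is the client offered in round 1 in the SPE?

37.5

Round 2 (the client proposes): rejection yields 0 for the contractor; the client offers 0 and keeps 50.
Round 1 (the contractor proposes): rejecting gives the client an expected 0.75 × 50 = 37.5; the contractor offers that and keeps 12.5.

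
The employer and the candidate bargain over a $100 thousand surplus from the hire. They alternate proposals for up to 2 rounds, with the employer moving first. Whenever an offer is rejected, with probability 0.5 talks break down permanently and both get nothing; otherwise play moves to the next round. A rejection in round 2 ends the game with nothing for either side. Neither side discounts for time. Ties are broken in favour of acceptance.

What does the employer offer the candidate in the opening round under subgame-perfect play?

50

Round 2 (the candidate proposes): rejection yields 0 for the employer; the candidate offers 0 and keeps 100.
Round 1 (the employer proposes): rejecting gives the candidate an expected 0.5 × 100 = 50; the employer offers that and keeps 50.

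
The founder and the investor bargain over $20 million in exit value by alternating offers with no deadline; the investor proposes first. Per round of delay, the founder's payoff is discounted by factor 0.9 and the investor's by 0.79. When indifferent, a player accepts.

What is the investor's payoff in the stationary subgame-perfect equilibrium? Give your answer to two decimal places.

6.92

When the investor proposes, the founder accepts any offer worth at least 0.9 times what the founder would get by proposing next round; and vice versa.
This gives x = 20 − 0.9y and y = 20 − 0.79x, where x and y are each side's share when it proposes.
Hence (1 − 0.9·0.79)x = 20(1 − 0.9), i.e. 0.289·x = 2.
x ≈ 6.9204; the founder's share is 20 − x ≈ 13.0796.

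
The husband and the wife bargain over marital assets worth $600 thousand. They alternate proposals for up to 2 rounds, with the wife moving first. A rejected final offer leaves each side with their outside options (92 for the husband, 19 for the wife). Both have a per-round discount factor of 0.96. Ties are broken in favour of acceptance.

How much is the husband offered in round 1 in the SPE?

Round 2 (the husband proposes): the wife gets 19 if talks fail, so the husband offers 19 and keeps 581.
Round 1 (the wife proposes): the husband can get 581 next round, worth 0.96 × 581 = 557.76 now; the wife offers that and keeps 42.24.

557.76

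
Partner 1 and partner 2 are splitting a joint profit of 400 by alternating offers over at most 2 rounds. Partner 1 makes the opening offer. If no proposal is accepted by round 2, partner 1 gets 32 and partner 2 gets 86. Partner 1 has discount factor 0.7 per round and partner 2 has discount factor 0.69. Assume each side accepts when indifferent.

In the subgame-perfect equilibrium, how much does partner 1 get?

146.08

Round 2 (partner 2 proposes): partner 1 gets 32 if talks fail, so partner 2 offers 32 and keeps 368.
Round 1 (partner 1 proposes): partner 2 can get 368 next round, worth 0.69 × 368 = 253.92 now, so partner 1 offers 253.92, keeping 146.08.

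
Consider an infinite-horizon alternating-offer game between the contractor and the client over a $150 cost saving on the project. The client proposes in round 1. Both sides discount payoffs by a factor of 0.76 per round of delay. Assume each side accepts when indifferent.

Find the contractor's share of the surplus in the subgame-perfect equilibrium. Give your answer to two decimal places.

64.77

When the client proposes, the contractor accepts any offer worth at least 0.76 times what the contractor would get by proposing next round; and vice versa.
This gives x = 150 − 0.76y and y = 150 − 0.76x, where x and y are each side's share when it proposes.
Hence (1 − 0.76·0.76)x = 150(1 − 0.76), i.e. 0.4224·x = 36.
x ≈ 85.2273; the contractor's share is 150 − x ≈ 64.7727.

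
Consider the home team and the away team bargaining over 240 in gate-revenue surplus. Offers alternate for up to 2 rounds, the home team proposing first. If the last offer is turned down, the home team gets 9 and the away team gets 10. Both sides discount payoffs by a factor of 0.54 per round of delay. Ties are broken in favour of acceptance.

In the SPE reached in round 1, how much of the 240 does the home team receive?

115.26

Round 2 (the away team proposes): the home team gets 9 if talks fail, so the away team offers 9 and keeps 231.
Round 1 (the home team proposes): the away team can get 231 next round, worth 0.54 × 231 = 124.74 now. The home team offers 124.74 and keeps 240 − 124.74 = 115.26.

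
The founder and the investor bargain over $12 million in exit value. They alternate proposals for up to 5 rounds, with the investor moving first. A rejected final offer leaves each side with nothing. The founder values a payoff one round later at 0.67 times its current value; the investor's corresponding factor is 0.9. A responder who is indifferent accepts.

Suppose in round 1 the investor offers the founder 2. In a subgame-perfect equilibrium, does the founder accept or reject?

Accept

Round 5 (the investor proposes): the founder will accept anything ≥ 0, so the investor offers 0 and keeps 12.
Round 4 (the founder proposes): the investor can get 12 next round, worth 0.9 × 12 = 10.8 now. The founder offers 10.8 and keeps 12 − 10.8 = 1.2.
Round 3 (the investor proposes): the founder can get 1.2 next round, worth 0.67 × 1.2 = 0.804 now. The investor offers 0.804 and keeps 12 − 0.804 = 11.196.
Round 2 (the founder proposes): the investor can get 11.196 next round, worth 0.9 × 11.196 = 10.0764 now; the founder offers that and keeps 1.9236.
So by rejecting in round 1, the founder gets 1.9236 next round, worth 0.67 × 1.9236 = 1.288812 now.
Offer 2 ≥ 1.288812, so the founder accepts.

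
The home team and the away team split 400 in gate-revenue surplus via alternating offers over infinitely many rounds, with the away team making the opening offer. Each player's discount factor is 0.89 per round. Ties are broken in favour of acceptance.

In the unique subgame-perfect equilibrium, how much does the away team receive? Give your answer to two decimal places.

When the away team proposes, the home team accepts any offer worth at least 0.89 times what the home team would get by proposing next round; and vice versa.
This gives x = 400 − 0.89y and y = 400 − 0.89x, where x and y are each side's share when it proposes.
Hence (1 − 0.89·0.89)x = 400(1 − 0.89), i.e. 0.2079·x = 44.
x ≈ 211.6402; the home team's share is 400 − x ≈ 188.3598.

211.64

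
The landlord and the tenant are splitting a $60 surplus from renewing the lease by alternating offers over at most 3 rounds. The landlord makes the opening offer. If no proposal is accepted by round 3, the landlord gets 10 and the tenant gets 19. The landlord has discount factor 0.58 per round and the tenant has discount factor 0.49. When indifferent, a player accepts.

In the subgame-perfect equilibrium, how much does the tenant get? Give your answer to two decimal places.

17.75

Round 3 (the landlord proposes): the tenant gets 19 if talks fail, so the landlord offers 19 and keeps 41.
Round 2 (the tenant proposes): the landlord can get 41 next round, worth 0.58 × 41 = 23.78 now; the tenant offers that and keeps 36.22.
Round 1 (the landlord proposes): the tenant can get 36.22 next round, worth 0.49 × 36.22 = 17.7478 now, so the landlord offers 17.7478, keeping 42.2522.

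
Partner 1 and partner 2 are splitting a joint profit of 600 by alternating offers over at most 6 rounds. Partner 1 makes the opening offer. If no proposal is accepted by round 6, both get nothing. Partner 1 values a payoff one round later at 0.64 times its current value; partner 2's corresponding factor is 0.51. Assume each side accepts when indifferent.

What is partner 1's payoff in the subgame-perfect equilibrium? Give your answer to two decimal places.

421.28

Round 6 (partner 2 proposes): rejection yields 0 for partner 1; partner 2 offers 0 and keeps 600.
Round 5 (partner 1 proposes): partner 2 can get 600 next round, worth 0.51 × 600 = 306 now; partner 1 offers that and keeps 294.
Round 4 (partner 2 proposes): partner 1 can get 294 next round, worth 0.64 × 294 = 188.16 now, so partner 2 offers 188.16, keeping 411.84.
Round 3 (partner 1 proposes): partner 2 can get 411.84 next round, worth 0.51 × 411.84 = 210.0384 now, so partner 1 offers 210.0384, keeping 389.9616.
Round 2 (partner 2 proposes): partner 1 can get 389.9616 next round, worth 0.64 × 389.9616 = 249.575424 now; partner 2 offers that and keeps 350.424576.
Round 1 (partner 1 proposes): partner 2 can get 350.424576 next round, worth 0.51 × 350.424576 = 178.71653376 now. Partner 1 offers 178.71653376 and keeps 600 − 178.71653376 = 421.28346624.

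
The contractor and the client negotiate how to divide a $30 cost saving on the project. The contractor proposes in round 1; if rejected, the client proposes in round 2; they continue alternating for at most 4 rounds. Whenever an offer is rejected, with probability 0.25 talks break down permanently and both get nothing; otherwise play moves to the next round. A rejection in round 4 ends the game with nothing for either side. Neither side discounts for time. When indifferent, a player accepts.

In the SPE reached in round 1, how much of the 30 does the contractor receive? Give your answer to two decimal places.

Round 4 (the client proposes): rejection yields 0 for the contractor; the client offers 0 and keeps 30.
Round 3 (the contractor proposes): rejecting gives the client an expected 0.75 × 30 = 22.5, so the contractor offers 22.5, keeping 7.5.
Round 2 (the client proposes): rejecting gives the contractor an expected 0.75 × 7.5 = 5.625. The client offers 5.625 and keeps 30 − 5.625 = 24.375.
Round 1 (the contractor proposes): rejecting gives the client an expected 0.75 × 24.375 = 18.28125; the contractor offers that and keeps 11.71875.

11.72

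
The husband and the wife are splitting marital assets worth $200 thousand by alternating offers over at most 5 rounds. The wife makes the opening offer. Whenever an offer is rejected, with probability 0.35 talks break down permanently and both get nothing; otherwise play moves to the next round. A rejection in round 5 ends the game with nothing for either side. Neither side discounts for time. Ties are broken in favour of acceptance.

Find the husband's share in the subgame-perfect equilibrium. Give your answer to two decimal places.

Round 5 (the wife proposes): the husband will accept anything ≥ 0, so the wife offers 0 and keeps 200.
Round 4 (the husband proposes): rejecting gives the wife an expected 0.65 × 200 = 130. The husband offers 130 and keeps 200 − 130 = 70.
Round 3 (the wife proposes): rejecting gives the husband an expected 0.65 × 70 = 45.5, so the wife offers 45.5, keeping 154.5.
Round 2 (the husband proposes): rejecting gives the wife an expected 0.65 × 154.5 = 100.425; the husband offers that and keeps 99.575.
Round 1 (the wife proposes): rejecting gives the husband an expected 0.65 × 99.575 = 64.72375. The wife offers 64.72375 and keeps 200 − 64.72375 = 135.27625.

64.72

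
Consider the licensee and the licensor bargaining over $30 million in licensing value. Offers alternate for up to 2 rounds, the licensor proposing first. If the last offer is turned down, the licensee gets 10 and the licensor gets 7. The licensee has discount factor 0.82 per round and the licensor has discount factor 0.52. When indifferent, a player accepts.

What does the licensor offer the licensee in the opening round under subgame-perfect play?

18.86

Solve by backward induction from round 2.
Round 2 (the licensee proposes): the licensor gets 7 if talks fail, so the licensee offers 7 and keeps 23.
Round 1 (the licensor proposes): the licensee can get 23 next round, worth 0.82 × 23 = 18.86 now. The licensor offers 18.86 and keeps 30 − 18.86 = 11.14.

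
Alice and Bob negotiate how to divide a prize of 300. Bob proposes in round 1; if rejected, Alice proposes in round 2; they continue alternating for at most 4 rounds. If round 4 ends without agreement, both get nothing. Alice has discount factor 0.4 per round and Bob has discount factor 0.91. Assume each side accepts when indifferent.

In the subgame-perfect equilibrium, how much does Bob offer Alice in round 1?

Round 4 (Alice proposes): rejection yields 0 for Bob; Alice offers 0 and keeps 300.
Round 3 (Bob proposes): Alice can get 300 next round, worth 0.4 × 300 = 120 now, so Bob offers 120, keeping 180.
Round 2 (Alice proposes): Bob can get 180 next round, worth 0.91 × 180 = 163.8 now. Alice offers 163.8 and keeps 300 − 163.8 = 136.2.
Round 1 (Bob proposes): Alice can get 136.2 next round, worth 0.4 × 136.2 = 54.48 now, so Bob offers 54.48, keeping 245.52.

54.48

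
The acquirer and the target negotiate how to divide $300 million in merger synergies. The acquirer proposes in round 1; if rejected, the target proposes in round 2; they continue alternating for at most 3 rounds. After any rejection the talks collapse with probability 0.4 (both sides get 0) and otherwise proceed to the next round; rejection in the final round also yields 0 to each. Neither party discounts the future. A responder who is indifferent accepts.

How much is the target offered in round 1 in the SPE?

72

Round 3 (the acquirer proposes): rejection yields 0 for the target; the acquirer offers 0 and keeps 300.
Round 2 (the target proposes): rejecting gives the acquirer an expected 0.6 × 300 = 180; the target offers that and keeps 120.
Round 1 (the acquirer proposes): rejecting gives the target an expected 0.6 × 120 = 72, so the acquirer offers 72, keeping 228.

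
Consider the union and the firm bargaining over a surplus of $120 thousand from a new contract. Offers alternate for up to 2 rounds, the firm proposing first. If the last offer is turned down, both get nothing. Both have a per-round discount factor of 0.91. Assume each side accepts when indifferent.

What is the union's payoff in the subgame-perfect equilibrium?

Work backward from the last round.
Round 2 (the union proposes): the firm will accept anything ≥ 0, so the union offers 0 and keeps 120.
Round 1 (the firm proposes): the union can get 120 next round, worth 0.91 × 120 = 109.2 now, so the firm offers 109.2, keeping 10.8.

109.2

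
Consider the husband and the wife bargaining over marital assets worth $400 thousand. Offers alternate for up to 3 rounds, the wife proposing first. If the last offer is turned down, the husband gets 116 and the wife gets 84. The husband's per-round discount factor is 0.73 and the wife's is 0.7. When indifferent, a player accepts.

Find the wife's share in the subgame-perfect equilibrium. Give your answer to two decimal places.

253.12

Round 3 (the wife proposes): the husband gets 116 if talks fail, so the wife offers 116 and keeps 284.
Round 2 (the husband proposes): the wife can get 284 next round, worth 0.7 × 284 = 198.8 now, so the husband offers 198.8, keeping 201.2.
Round 1 (the wife proposes): the husband can get 201.2 next round, worth 0.73 × 201.2 = 146.876 now. The wife offers 146.876 and keeps 400 − 146.876 = 253.124.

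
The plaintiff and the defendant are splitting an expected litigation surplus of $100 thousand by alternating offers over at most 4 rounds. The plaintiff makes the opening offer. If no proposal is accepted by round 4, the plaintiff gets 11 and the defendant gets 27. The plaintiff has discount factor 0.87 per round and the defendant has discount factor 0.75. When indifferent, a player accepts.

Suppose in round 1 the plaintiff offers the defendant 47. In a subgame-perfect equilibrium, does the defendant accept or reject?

Round 4 (the defendant proposes): the plaintiff gets 11 if talks fail, so the defendant offers 11 and keeps 89.
Round 3 (the plaintiff proposes): the defendant can get 89 next round, worth 0.75 × 89 = 66.75 now, so the plaintiff offers 66.75, keeping 33.25.
Round 2 (the defendant proposes): the plaintiff can get 33.25 next round, worth 0.87 × 33.25 = 28.9275 now, so the defendant offers 28.9275, keeping 71.0725.
So by rejecting in round 1, the defendant gets 71.0725 next round, worth 0.75 × 71.0725 = 53.304375 now.
Offer 47 < 53.304375, so the defendant rejects.

Reject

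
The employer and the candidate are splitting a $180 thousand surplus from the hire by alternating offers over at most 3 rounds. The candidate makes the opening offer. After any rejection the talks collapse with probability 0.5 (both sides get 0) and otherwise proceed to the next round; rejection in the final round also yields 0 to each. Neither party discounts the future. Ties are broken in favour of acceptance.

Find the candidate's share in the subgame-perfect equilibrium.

Round 3 (the candidate proposes): rejection yields 0 for the employer; the candidate offers 0 and keeps 180.
Round 2 (the employer proposes): rejecting gives the candidate an expected 0.5 × 180 = 90, so the employer offers 90, keeping 90.
Round 1 (the candidate proposes): rejecting gives the employer an expected 0.5 × 90 = 45, so the candidate offers 45, keeping 135.

135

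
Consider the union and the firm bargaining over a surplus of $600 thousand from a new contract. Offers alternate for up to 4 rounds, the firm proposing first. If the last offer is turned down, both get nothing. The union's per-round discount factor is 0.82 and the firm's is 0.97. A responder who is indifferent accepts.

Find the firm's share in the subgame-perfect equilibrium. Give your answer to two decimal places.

Solve by backward induction from round 4.
Round 4 (the union proposes): the firm will accept anything ≥ 0, so the union offers 0 and keeps 600.
Round 3 (the firm proposes): the union can get 600 next round, worth 0.82 × 600 = 492 now, so the firm offers 492, keeping 108.
Round 2 (the union proposes): the firm can get 108 next round, worth 0.97 × 108 = 104.76 now; the union offers that and keeps 495.24.
Round 1 (the firm proposes): the union can get 495.24 next round, worth 0.82 × 495.24 = 406.0968 now. The firm offers 406.0968 and keeps 600 − 406.0968 = 193.9032.

193.90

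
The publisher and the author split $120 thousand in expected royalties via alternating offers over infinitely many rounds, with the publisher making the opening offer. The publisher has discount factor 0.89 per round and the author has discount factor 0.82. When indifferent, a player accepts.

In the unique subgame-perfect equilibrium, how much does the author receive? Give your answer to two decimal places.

40.06

When the publisher proposes, the author accepts any offer worth at least 0.82 times what the author would get by proposing next round; and vice versa.
This gives x = 120 − 0.82y and y = 120 − 0.89x, where x and y are each side's share when it proposes.
Hence (1 − 0.82·0.89)x = 120(1 − 0.82), i.e. 0.2702·x = 21.6.
x ≈ 79.9408; the author's share is 120 − x ≈ 40.0592.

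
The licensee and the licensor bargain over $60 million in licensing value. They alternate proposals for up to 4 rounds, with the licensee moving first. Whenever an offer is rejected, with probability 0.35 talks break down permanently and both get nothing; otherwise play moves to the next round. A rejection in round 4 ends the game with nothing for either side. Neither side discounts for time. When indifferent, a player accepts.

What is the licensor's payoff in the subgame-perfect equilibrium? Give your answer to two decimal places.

30.13

Round 4 (the licensor proposes): the licensee will accept anything ≥ 0, so the licensor offers 0 and keeps 60.
Round 3 (the licensee proposes): rejecting gives the licensor an expected 0.65 × 60 = 39. The licensee offers 39 and keeps 60 − 39 = 21.
Round 2 (the licensor proposes): rejecting gives the licensee an expected 0.65 × 21 = 13.65. The licensor offers 13.65 and keeps 60 − 13.65 = 46.35.
Round 1 (the licensee proposes): rejecting gives the licensor an expected 0.65 × 46.35 = 30.1275. The licensee offers 30.1275 and keeps 60 − 30.1275 = 29.8725.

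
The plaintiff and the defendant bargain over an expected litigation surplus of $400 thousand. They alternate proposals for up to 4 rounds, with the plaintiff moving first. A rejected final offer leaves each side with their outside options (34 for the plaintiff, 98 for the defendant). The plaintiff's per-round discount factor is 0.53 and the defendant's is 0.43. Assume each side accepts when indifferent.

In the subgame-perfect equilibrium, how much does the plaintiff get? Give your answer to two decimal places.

283.29

Round 4 (the defendant proposes): the plaintiff gets 34 if talks fail, so the defendant offers 34 and keeps 366.
Round 3 (the plaintiff proposes): the defendant can get 366 next round, worth 0.43 × 366 = 157.38 now, so the plaintiff offers 157.38, keeping 242.62.
Round 2 (the defendant proposes): the plaintiff can get 242.62 next round, worth 0.53 × 242.62 = 128.5886 now. The defendant offers 128.5886 and keeps 400 − 128.5886 = 271.4114.
Round 1 (the plaintiff proposes): the defendant can get 271.4114 next round, worth 0.43 × 271.4114 = 116.706902 now. The plaintiff offers 116.706902 and keeps 400 − 116.706902 = 283.293098.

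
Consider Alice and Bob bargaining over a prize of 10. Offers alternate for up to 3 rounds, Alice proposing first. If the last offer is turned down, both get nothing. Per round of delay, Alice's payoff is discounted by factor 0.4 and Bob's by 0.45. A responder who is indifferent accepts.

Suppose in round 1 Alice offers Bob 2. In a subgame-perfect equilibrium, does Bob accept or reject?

Reject

Round 3 (Alice proposes): rejection yields 0 for Bob; Alice offers 0 and keeps 10.
Round 2 (Bob proposes): Alice can get 10 next round, worth 0.4 × 10 = 4 now, so Bob offers 4, keeping 6.
So by rejecting in round 1, Bob gets 6 next round, worth 0.45 × 6 = 2.7 now.
Offer 2 < 2.7, so Bob rejects.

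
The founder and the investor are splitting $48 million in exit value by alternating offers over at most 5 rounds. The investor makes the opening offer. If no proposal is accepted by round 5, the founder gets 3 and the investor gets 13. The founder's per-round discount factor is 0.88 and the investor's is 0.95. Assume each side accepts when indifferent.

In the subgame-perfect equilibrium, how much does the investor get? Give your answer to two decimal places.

Round 5 (the investor proposes): the founder gets 3 if talks fail, so the investor offers 3 and keeps 45.
Round 4 (the founder proposes): the investor can get 45 next round, worth 0.95 × 45 = 42.75 now, so the founder offers 42.75, keeping 5.25.
Round 3 (the investor proposes): the founder can get 5.25 next round, worth 0.88 × 5.25 = 4.62 now. The investor offers 4.62 and keeps 48 − 4.62 = 43.38.
Round 2 (the founder proposes): the investor can get 43.38 next round, worth 0.95 × 43.38 = 41.211 now; the founder offers that and keeps 6.789.
Round 1 (the investor proposes): the founder can get 6.789 next round, worth 0.88 × 6.789 = 5.97432 now; the investor offers that and keeps 42.02568.

42.03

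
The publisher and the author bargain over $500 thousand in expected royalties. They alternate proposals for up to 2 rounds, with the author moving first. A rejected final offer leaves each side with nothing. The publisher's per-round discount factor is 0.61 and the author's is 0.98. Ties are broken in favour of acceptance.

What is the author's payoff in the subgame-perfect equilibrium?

Round 2 (the publisher proposes): rejection yields 0 for the author; the publisher offers 0 and keeps 500.
Round 1 (the author proposes): the publisher can get 500 next round, worth 0.61 × 500 = 305 now; the author offers that and keeps 195.

195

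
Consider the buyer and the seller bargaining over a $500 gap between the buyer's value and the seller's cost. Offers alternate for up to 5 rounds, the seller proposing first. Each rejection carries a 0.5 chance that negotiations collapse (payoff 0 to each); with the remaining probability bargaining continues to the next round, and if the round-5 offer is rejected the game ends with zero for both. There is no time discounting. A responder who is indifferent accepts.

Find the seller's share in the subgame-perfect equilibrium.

Round 5 (the seller proposes): the buyer will accept anything ≥ 0, so the seller offers 0 and keeps 500.
Round 4 (the buyer proposes): rejecting gives the seller an expected 0.5 × 500 = 250; the buyer offers that and keeps 250.
Round 3 (the seller proposes): rejecting gives the buyer an expected 0.5 × 250 = 125, so the seller offers 125, keeping 375.
Round 2 (the buyer proposes): rejecting gives the seller an expected 0.5 × 375 = 187.5; the buyer offers that and keeps 312.5.
Round 1 (the seller proposes): rejecting gives the buyer an expected 0.5 × 312.5 = 156.25; the seller offers that and keeps 343.75.

343.75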